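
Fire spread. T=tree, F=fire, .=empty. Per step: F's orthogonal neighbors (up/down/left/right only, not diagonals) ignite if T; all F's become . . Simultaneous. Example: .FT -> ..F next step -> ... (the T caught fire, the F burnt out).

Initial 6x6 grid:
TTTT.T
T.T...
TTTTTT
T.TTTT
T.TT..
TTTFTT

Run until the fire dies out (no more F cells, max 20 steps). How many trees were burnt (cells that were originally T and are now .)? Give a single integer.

Answer: 25

Derivation:
Step 1: +3 fires, +1 burnt (F count now 3)
Step 2: +4 fires, +3 burnt (F count now 4)
Step 3: +4 fires, +4 burnt (F count now 4)
Step 4: +4 fires, +4 burnt (F count now 4)
Step 5: +4 fires, +4 burnt (F count now 4)
Step 6: +2 fires, +4 burnt (F count now 2)
Step 7: +3 fires, +2 burnt (F count now 3)
Step 8: +1 fires, +3 burnt (F count now 1)
Step 9: +0 fires, +1 burnt (F count now 0)
Fire out after step 9
Initially T: 26, now '.': 35
Total burnt (originally-T cells now '.'): 25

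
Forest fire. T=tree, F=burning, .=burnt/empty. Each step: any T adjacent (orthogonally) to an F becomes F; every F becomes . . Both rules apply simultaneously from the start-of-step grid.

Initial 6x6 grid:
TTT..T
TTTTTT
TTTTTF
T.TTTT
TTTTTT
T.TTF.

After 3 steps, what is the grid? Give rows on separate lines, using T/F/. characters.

Step 1: 5 trees catch fire, 2 burn out
  TTT..T
  TTTTTF
  TTTTF.
  T.TTTF
  TTTTFT
  T.TF..
Step 2: 7 trees catch fire, 5 burn out
  TTT..F
  TTTTF.
  TTTF..
  T.TTF.
  TTTF.F
  T.F...
Step 3: 4 trees catch fire, 7 burn out
  TTT...
  TTTF..
  TTF...
  T.TF..
  TTF...
  T.....

TTT...
TTTF..
TTF...
T.TF..
TTF...
T.....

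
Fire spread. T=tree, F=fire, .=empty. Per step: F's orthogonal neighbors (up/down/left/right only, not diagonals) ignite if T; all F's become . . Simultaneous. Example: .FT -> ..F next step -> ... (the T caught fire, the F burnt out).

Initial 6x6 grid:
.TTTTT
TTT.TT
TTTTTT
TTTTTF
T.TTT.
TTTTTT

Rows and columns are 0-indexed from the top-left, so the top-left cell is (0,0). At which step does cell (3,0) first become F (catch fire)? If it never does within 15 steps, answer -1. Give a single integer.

Step 1: cell (3,0)='T' (+2 fires, +1 burnt)
Step 2: cell (3,0)='T' (+4 fires, +2 burnt)
Step 3: cell (3,0)='T' (+6 fires, +4 burnt)
Step 4: cell (3,0)='T' (+6 fires, +6 burnt)
Step 5: cell (3,0)='F' (+5 fires, +6 burnt)
  -> target ignites at step 5
Step 6: cell (3,0)='.' (+5 fires, +5 burnt)
Step 7: cell (3,0)='.' (+3 fires, +5 burnt)
Step 8: cell (3,0)='.' (+0 fires, +3 burnt)
  fire out at step 8

5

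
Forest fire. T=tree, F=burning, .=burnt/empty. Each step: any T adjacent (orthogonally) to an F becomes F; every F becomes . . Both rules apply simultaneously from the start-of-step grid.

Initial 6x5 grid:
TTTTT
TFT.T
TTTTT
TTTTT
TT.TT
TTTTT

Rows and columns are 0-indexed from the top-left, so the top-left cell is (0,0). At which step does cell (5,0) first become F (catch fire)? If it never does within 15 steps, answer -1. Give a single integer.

Step 1: cell (5,0)='T' (+4 fires, +1 burnt)
Step 2: cell (5,0)='T' (+5 fires, +4 burnt)
Step 3: cell (5,0)='T' (+5 fires, +5 burnt)
Step 4: cell (5,0)='T' (+5 fires, +5 burnt)
Step 5: cell (5,0)='F' (+5 fires, +5 burnt)
  -> target ignites at step 5
Step 6: cell (5,0)='.' (+2 fires, +5 burnt)
Step 7: cell (5,0)='.' (+1 fires, +2 burnt)
Step 8: cell (5,0)='.' (+0 fires, +1 burnt)
  fire out at step 8

5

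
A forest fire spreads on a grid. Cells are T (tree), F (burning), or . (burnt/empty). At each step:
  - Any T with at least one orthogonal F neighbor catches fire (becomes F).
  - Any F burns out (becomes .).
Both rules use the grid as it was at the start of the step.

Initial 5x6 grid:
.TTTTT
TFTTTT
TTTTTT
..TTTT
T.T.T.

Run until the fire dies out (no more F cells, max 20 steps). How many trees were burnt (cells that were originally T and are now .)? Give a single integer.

Step 1: +4 fires, +1 burnt (F count now 4)
Step 2: +4 fires, +4 burnt (F count now 4)
Step 3: +4 fires, +4 burnt (F count now 4)
Step 4: +5 fires, +4 burnt (F count now 5)
Step 5: +3 fires, +5 burnt (F count now 3)
Step 6: +2 fires, +3 burnt (F count now 2)
Step 7: +0 fires, +2 burnt (F count now 0)
Fire out after step 7
Initially T: 23, now '.': 29
Total burnt (originally-T cells now '.'): 22

Answer: 22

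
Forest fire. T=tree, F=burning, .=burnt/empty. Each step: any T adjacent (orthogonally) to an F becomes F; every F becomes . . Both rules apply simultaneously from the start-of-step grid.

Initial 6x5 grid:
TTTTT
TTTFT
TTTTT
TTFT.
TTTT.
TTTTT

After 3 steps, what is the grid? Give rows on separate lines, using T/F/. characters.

Step 1: 8 trees catch fire, 2 burn out
  TTTFT
  TTF.F
  TTFFT
  TF.F.
  TTFT.
  TTTTT
Step 2: 9 trees catch fire, 8 burn out
  TTF.F
  TF...
  TF..F
  F....
  TF.F.
  TTFTT
Step 3: 6 trees catch fire, 9 burn out
  TF...
  F....
  F....
  .....
  F....
  TF.FT

TF...
F....
F....
.....
F....
TF.FT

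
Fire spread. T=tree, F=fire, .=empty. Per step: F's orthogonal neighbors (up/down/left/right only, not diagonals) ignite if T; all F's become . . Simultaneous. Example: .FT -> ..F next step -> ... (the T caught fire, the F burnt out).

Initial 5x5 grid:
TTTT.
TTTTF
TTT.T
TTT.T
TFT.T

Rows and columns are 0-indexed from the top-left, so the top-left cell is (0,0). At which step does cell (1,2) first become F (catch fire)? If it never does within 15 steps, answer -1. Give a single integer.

Step 1: cell (1,2)='T' (+5 fires, +2 burnt)
Step 2: cell (1,2)='F' (+6 fires, +5 burnt)
  -> target ignites at step 2
Step 3: cell (1,2)='.' (+5 fires, +6 burnt)
Step 4: cell (1,2)='.' (+2 fires, +5 burnt)
Step 5: cell (1,2)='.' (+1 fires, +2 burnt)
Step 6: cell (1,2)='.' (+0 fires, +1 burnt)
  fire out at step 6

2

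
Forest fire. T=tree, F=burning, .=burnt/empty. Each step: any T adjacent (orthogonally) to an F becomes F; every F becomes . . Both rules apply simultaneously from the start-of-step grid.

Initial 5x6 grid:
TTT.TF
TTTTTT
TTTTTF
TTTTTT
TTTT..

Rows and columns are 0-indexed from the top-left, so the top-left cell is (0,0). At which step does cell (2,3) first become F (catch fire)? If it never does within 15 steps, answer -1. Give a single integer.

Step 1: cell (2,3)='T' (+4 fires, +2 burnt)
Step 2: cell (2,3)='F' (+3 fires, +4 burnt)
  -> target ignites at step 2
Step 3: cell (2,3)='.' (+3 fires, +3 burnt)
Step 4: cell (2,3)='.' (+4 fires, +3 burnt)
Step 5: cell (2,3)='.' (+5 fires, +4 burnt)
Step 6: cell (2,3)='.' (+4 fires, +5 burnt)
Step 7: cell (2,3)='.' (+2 fires, +4 burnt)
Step 8: cell (2,3)='.' (+0 fires, +2 burnt)
  fire out at step 8

2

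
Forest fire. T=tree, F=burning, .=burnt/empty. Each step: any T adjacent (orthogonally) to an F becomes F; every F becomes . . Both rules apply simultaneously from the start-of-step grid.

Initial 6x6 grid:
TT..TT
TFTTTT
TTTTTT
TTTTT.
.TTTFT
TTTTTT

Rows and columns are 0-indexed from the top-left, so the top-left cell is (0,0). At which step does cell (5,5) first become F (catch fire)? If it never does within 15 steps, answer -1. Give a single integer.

Step 1: cell (5,5)='T' (+8 fires, +2 burnt)
Step 2: cell (5,5)='F' (+10 fires, +8 burnt)
  -> target ignites at step 2
Step 3: cell (5,5)='.' (+7 fires, +10 burnt)
Step 4: cell (5,5)='.' (+3 fires, +7 burnt)
Step 5: cell (5,5)='.' (+2 fires, +3 burnt)
Step 6: cell (5,5)='.' (+0 fires, +2 burnt)
  fire out at step 6

2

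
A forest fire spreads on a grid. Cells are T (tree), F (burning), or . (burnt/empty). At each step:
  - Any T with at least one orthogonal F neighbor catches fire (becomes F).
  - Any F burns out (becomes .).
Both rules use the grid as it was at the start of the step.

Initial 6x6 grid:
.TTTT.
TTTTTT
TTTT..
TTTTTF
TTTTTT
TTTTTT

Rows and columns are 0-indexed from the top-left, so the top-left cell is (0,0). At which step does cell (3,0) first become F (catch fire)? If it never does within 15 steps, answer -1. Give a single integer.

Step 1: cell (3,0)='T' (+2 fires, +1 burnt)
Step 2: cell (3,0)='T' (+3 fires, +2 burnt)
Step 3: cell (3,0)='T' (+4 fires, +3 burnt)
Step 4: cell (3,0)='T' (+5 fires, +4 burnt)
Step 5: cell (3,0)='F' (+7 fires, +5 burnt)
  -> target ignites at step 5
Step 6: cell (3,0)='.' (+7 fires, +7 burnt)
Step 7: cell (3,0)='.' (+3 fires, +7 burnt)
Step 8: cell (3,0)='.' (+0 fires, +3 burnt)
  fire out at step 8

5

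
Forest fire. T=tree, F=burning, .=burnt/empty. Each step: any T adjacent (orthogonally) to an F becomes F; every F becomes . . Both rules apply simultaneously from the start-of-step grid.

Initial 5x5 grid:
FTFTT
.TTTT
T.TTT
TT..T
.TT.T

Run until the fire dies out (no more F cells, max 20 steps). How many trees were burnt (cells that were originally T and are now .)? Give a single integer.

Step 1: +3 fires, +2 burnt (F count now 3)
Step 2: +4 fires, +3 burnt (F count now 4)
Step 3: +2 fires, +4 burnt (F count now 2)
Step 4: +1 fires, +2 burnt (F count now 1)
Step 5: +1 fires, +1 burnt (F count now 1)
Step 6: +1 fires, +1 burnt (F count now 1)
Step 7: +0 fires, +1 burnt (F count now 0)
Fire out after step 7
Initially T: 17, now '.': 20
Total burnt (originally-T cells now '.'): 12

Answer: 12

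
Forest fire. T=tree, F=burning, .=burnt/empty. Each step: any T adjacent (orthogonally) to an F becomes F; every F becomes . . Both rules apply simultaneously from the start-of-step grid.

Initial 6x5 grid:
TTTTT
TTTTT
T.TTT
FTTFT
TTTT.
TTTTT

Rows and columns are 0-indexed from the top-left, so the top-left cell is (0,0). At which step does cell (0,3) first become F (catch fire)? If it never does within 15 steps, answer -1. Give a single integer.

Step 1: cell (0,3)='T' (+7 fires, +2 burnt)
Step 2: cell (0,3)='T' (+8 fires, +7 burnt)
Step 3: cell (0,3)='F' (+8 fires, +8 burnt)
  -> target ignites at step 3
Step 4: cell (0,3)='.' (+3 fires, +8 burnt)
Step 5: cell (0,3)='.' (+0 fires, +3 burnt)
  fire out at step 5

3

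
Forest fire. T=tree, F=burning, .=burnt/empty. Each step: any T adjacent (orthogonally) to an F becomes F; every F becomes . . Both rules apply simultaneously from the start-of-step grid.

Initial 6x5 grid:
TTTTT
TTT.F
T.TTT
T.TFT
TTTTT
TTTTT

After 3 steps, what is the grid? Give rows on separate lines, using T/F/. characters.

Step 1: 6 trees catch fire, 2 burn out
  TTTTF
  TTT..
  T.TFF
  T.F.F
  TTTFT
  TTTTT
Step 2: 5 trees catch fire, 6 burn out
  TTTF.
  TTT..
  T.F..
  T....
  TTF.F
  TTTFT
Step 3: 5 trees catch fire, 5 burn out
  TTF..
  TTF..
  T....
  T....
  TF...
  TTF.F

TTF..
TTF..
T....
T....
TF...
TTF.F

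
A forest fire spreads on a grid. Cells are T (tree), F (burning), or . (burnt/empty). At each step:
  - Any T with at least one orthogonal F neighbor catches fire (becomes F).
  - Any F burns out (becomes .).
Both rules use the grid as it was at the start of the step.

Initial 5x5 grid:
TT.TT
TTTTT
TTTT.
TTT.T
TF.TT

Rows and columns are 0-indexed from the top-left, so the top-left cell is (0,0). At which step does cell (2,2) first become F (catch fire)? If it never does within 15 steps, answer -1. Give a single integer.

Step 1: cell (2,2)='T' (+2 fires, +1 burnt)
Step 2: cell (2,2)='T' (+3 fires, +2 burnt)
Step 3: cell (2,2)='F' (+3 fires, +3 burnt)
  -> target ignites at step 3
Step 4: cell (2,2)='.' (+4 fires, +3 burnt)
Step 5: cell (2,2)='.' (+2 fires, +4 burnt)
Step 6: cell (2,2)='.' (+2 fires, +2 burnt)
Step 7: cell (2,2)='.' (+1 fires, +2 burnt)
Step 8: cell (2,2)='.' (+0 fires, +1 burnt)
  fire out at step 8

3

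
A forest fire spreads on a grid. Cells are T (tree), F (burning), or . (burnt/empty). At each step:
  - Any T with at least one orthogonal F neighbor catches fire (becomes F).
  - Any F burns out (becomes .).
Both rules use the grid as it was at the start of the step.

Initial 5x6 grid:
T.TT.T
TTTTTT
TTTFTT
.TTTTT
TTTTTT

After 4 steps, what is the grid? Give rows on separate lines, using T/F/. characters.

Step 1: 4 trees catch fire, 1 burn out
  T.TT.T
  TTTFTT
  TTF.FT
  .TTFTT
  TTTTTT
Step 2: 8 trees catch fire, 4 burn out
  T.TF.T
  TTF.FT
  TF...F
  .TF.FT
  TTTFTT
Step 3: 8 trees catch fire, 8 burn out
  T.F..T
  TF...F
  F.....
  .F...F
  TTF.FT
Step 4: 4 trees catch fire, 8 burn out
  T....F
  F.....
  ......
  ......
  TF...F

T....F
F.....
......
......
TF...F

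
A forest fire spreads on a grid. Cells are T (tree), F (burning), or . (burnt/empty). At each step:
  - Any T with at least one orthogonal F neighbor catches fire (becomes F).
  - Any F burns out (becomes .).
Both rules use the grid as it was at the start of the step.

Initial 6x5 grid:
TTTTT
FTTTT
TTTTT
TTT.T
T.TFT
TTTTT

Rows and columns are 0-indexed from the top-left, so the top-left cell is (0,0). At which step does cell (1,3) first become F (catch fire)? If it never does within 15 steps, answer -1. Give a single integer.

Step 1: cell (1,3)='T' (+6 fires, +2 burnt)
Step 2: cell (1,3)='T' (+8 fires, +6 burnt)
Step 3: cell (1,3)='F' (+7 fires, +8 burnt)
  -> target ignites at step 3
Step 4: cell (1,3)='.' (+4 fires, +7 burnt)
Step 5: cell (1,3)='.' (+1 fires, +4 burnt)
Step 6: cell (1,3)='.' (+0 fires, +1 burnt)
  fire out at step 6

3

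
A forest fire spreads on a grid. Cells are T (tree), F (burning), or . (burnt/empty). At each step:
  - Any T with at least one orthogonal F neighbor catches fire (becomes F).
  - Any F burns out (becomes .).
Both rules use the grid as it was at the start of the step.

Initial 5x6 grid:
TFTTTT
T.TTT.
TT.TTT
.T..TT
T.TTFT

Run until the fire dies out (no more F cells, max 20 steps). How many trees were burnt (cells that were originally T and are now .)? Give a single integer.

Step 1: +5 fires, +2 burnt (F count now 5)
Step 2: +6 fires, +5 burnt (F count now 6)
Step 3: +6 fires, +6 burnt (F count now 6)
Step 4: +2 fires, +6 burnt (F count now 2)
Step 5: +1 fires, +2 burnt (F count now 1)
Step 6: +0 fires, +1 burnt (F count now 0)
Fire out after step 6
Initially T: 21, now '.': 29
Total burnt (originally-T cells now '.'): 20

Answer: 20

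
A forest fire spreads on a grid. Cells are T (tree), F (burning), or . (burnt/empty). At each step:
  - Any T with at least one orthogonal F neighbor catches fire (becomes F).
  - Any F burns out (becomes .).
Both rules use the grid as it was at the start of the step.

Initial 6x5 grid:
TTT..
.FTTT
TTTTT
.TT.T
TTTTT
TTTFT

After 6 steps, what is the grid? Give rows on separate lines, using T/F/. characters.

Step 1: 6 trees catch fire, 2 burn out
  TFT..
  ..FTT
  TFTTT
  .TT.T
  TTTFT
  TTF.F
Step 2: 9 trees catch fire, 6 burn out
  F.F..
  ...FT
  F.FTT
  .FT.T
  TTF.F
  TF...
Step 3: 6 trees catch fire, 9 burn out
  .....
  ....F
  ...FT
  ..F.F
  TF...
  F....
Step 4: 2 trees catch fire, 6 burn out
  .....
  .....
  ....F
  .....
  F....
  .....
Step 5: 0 trees catch fire, 2 burn out
  .....
  .....
  .....
  .....
  .....
  .....
Step 6: 0 trees catch fire, 0 burn out
  .....
  .....
  .....
  .....
  .....
  .....

.....
.....
.....
.....
.....
.....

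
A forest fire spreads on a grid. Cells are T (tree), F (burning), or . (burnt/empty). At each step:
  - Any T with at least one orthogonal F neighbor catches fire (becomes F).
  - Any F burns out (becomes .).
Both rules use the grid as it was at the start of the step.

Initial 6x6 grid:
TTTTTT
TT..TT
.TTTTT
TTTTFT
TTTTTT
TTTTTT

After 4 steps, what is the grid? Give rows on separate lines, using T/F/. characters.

Step 1: 4 trees catch fire, 1 burn out
  TTTTTT
  TT..TT
  .TTTFT
  TTTF.F
  TTTTFT
  TTTTTT
Step 2: 7 trees catch fire, 4 burn out
  TTTTTT
  TT..FT
  .TTF.F
  TTF...
  TTTF.F
  TTTTFT
Step 3: 7 trees catch fire, 7 burn out
  TTTTFT
  TT...F
  .TF...
  TF....
  TTF...
  TTTF.F
Step 4: 6 trees catch fire, 7 burn out
  TTTF.F
  TT....
  .F....
  F.....
  TF....
  TTF...

TTTF.F
TT....
.F....
F.....
TF....
TTF...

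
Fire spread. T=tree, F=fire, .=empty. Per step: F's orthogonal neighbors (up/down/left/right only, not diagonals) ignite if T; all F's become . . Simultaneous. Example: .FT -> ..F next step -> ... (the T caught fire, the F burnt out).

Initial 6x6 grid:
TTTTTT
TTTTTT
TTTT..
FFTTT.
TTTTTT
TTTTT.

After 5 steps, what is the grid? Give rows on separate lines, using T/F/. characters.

Step 1: 5 trees catch fire, 2 burn out
  TTTTTT
  TTTTTT
  FFTT..
  ..FTT.
  FFTTTT
  TTTTT.
Step 2: 7 trees catch fire, 5 burn out
  TTTTTT
  FFTTTT
  ..FT..
  ...FT.
  ..FTTT
  FFTTT.
Step 3: 7 trees catch fire, 7 burn out
  FFTTTT
  ..FTTT
  ...F..
  ....F.
  ...FTT
  ..FTT.
Step 4: 4 trees catch fire, 7 burn out
  ..FTTT
  ...FTT
  ......
  ......
  ....FT
  ...FT.
Step 5: 4 trees catch fire, 4 burn out
  ...FTT
  ....FT
  ......
  ......
  .....F
  ....F.

...FTT
....FT
......
......
.....F
....F.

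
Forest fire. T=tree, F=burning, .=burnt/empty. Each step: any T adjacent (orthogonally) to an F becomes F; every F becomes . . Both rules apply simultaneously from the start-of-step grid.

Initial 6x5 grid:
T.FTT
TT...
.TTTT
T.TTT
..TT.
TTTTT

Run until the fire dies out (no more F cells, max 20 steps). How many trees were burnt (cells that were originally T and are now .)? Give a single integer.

Answer: 2

Derivation:
Step 1: +1 fires, +1 burnt (F count now 1)
Step 2: +1 fires, +1 burnt (F count now 1)
Step 3: +0 fires, +1 burnt (F count now 0)
Fire out after step 3
Initially T: 20, now '.': 12
Total burnt (originally-T cells now '.'): 2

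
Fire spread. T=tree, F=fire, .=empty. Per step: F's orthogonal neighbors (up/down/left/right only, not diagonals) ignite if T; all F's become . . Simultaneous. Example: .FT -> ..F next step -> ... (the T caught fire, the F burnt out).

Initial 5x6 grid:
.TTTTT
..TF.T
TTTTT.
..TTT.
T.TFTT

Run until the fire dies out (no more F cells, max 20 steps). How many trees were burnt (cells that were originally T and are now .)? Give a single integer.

Step 1: +6 fires, +2 burnt (F count now 6)
Step 2: +7 fires, +6 burnt (F count now 7)
Step 3: +3 fires, +7 burnt (F count now 3)
Step 4: +2 fires, +3 burnt (F count now 2)
Step 5: +0 fires, +2 burnt (F count now 0)
Fire out after step 5
Initially T: 19, now '.': 29
Total burnt (originally-T cells now '.'): 18

Answer: 18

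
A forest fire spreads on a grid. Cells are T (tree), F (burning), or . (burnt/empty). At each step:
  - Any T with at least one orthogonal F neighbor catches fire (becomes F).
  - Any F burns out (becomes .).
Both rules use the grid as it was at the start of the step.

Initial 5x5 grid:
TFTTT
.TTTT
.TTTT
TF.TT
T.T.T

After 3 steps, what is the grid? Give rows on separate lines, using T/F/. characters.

Step 1: 5 trees catch fire, 2 burn out
  F.FTT
  .FTTT
  .FTTT
  F..TT
  T.T.T
Step 2: 4 trees catch fire, 5 burn out
  ...FT
  ..FTT
  ..FTT
  ...TT
  F.T.T
Step 3: 3 trees catch fire, 4 burn out
  ....F
  ...FT
  ...FT
  ...TT
  ..T.T

....F
...FT
...FT
...TT
..T.T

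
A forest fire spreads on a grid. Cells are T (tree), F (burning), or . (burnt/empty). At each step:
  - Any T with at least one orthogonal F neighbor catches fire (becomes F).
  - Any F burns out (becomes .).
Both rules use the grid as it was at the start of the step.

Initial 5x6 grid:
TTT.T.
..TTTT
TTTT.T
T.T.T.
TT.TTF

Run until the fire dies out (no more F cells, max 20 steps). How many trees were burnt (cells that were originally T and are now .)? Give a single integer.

Answer: 3

Derivation:
Step 1: +1 fires, +1 burnt (F count now 1)
Step 2: +2 fires, +1 burnt (F count now 2)
Step 3: +0 fires, +2 burnt (F count now 0)
Fire out after step 3
Initially T: 20, now '.': 13
Total burnt (originally-T cells now '.'): 3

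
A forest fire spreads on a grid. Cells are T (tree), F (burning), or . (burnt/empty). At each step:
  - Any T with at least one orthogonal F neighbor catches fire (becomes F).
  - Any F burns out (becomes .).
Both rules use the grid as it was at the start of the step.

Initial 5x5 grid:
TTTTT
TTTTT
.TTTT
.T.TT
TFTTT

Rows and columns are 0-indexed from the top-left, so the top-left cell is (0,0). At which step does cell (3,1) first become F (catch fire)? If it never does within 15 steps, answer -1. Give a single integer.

Step 1: cell (3,1)='F' (+3 fires, +1 burnt)
  -> target ignites at step 1
Step 2: cell (3,1)='.' (+2 fires, +3 burnt)
Step 3: cell (3,1)='.' (+4 fires, +2 burnt)
Step 4: cell (3,1)='.' (+5 fires, +4 burnt)
Step 5: cell (3,1)='.' (+4 fires, +5 burnt)
Step 6: cell (3,1)='.' (+2 fires, +4 burnt)
Step 7: cell (3,1)='.' (+1 fires, +2 burnt)
Step 8: cell (3,1)='.' (+0 fires, +1 burnt)
  fire out at step 8

1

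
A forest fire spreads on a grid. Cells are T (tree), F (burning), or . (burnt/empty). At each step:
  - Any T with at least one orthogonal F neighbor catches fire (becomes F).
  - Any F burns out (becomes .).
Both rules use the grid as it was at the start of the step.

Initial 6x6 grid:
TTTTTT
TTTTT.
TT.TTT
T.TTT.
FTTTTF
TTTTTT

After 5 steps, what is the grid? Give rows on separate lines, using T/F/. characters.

Step 1: 5 trees catch fire, 2 burn out
  TTTTTT
  TTTTT.
  TT.TTT
  F.TTT.
  .FTTF.
  FTTTTF
Step 2: 6 trees catch fire, 5 burn out
  TTTTTT
  TTTTT.
  FT.TTT
  ..TTF.
  ..FF..
  .FTTF.
Step 3: 7 trees catch fire, 6 burn out
  TTTTTT
  FTTTT.
  .F.TFT
  ..FF..
  ......
  ..FF..
Step 4: 5 trees catch fire, 7 burn out
  FTTTTT
  .FTTF.
  ...F.F
  ......
  ......
  ......
Step 5: 4 trees catch fire, 5 burn out
  .FTTFT
  ..FF..
  ......
  ......
  ......
  ......

.FTTFT
..FF..
......
......
......
......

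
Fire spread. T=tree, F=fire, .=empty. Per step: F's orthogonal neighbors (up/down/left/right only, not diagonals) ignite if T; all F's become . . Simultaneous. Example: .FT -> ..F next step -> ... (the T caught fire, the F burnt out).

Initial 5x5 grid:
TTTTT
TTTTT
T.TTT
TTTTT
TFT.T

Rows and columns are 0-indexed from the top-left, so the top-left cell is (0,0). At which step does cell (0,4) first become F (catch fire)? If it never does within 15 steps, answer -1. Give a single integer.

Step 1: cell (0,4)='T' (+3 fires, +1 burnt)
Step 2: cell (0,4)='T' (+2 fires, +3 burnt)
Step 3: cell (0,4)='T' (+3 fires, +2 burnt)
Step 4: cell (0,4)='T' (+4 fires, +3 burnt)
Step 5: cell (0,4)='T' (+6 fires, +4 burnt)
Step 6: cell (0,4)='T' (+3 fires, +6 burnt)
Step 7: cell (0,4)='F' (+1 fires, +3 burnt)
  -> target ignites at step 7
Step 8: cell (0,4)='.' (+0 fires, +1 burnt)
  fire out at step 8

7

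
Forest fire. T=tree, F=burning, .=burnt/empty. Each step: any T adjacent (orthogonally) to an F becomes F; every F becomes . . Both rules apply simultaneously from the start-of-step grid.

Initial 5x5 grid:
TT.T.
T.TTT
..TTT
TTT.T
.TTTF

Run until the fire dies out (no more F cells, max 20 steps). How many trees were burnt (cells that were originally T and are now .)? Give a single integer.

Step 1: +2 fires, +1 burnt (F count now 2)
Step 2: +2 fires, +2 burnt (F count now 2)
Step 3: +4 fires, +2 burnt (F count now 4)
Step 4: +3 fires, +4 burnt (F count now 3)
Step 5: +3 fires, +3 burnt (F count now 3)
Step 6: +0 fires, +3 burnt (F count now 0)
Fire out after step 6
Initially T: 17, now '.': 22
Total burnt (originally-T cells now '.'): 14

Answer: 14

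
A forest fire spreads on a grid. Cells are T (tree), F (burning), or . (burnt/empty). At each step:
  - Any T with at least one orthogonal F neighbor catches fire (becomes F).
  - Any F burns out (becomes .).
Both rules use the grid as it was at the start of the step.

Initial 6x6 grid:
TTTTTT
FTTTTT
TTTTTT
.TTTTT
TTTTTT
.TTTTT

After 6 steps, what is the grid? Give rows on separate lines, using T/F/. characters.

Step 1: 3 trees catch fire, 1 burn out
  FTTTTT
  .FTTTT
  FTTTTT
  .TTTTT
  TTTTTT
  .TTTTT
Step 2: 3 trees catch fire, 3 burn out
  .FTTTT
  ..FTTT
  .FTTTT
  .TTTTT
  TTTTTT
  .TTTTT
Step 3: 4 trees catch fire, 3 burn out
  ..FTTT
  ...FTT
  ..FTTT
  .FTTTT
  TTTTTT
  .TTTTT
Step 4: 5 trees catch fire, 4 burn out
  ...FTT
  ....FT
  ...FTT
  ..FTTT
  TFTTTT
  .TTTTT
Step 5: 7 trees catch fire, 5 burn out
  ....FT
  .....F
  ....FT
  ...FTT
  F.FTTT
  .FTTTT
Step 6: 5 trees catch fire, 7 burn out
  .....F
  ......
  .....F
  ....FT
  ...FTT
  ..FTTT

.....F
......
.....F
....FT
...FTT
..FTTT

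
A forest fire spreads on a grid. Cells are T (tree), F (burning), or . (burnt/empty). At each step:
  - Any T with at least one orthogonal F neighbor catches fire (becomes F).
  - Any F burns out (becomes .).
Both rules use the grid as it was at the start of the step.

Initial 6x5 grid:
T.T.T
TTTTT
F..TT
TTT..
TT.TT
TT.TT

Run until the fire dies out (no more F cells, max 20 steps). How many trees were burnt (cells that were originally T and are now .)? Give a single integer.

Step 1: +2 fires, +1 burnt (F count now 2)
Step 2: +4 fires, +2 burnt (F count now 4)
Step 3: +4 fires, +4 burnt (F count now 4)
Step 4: +3 fires, +4 burnt (F count now 3)
Step 5: +2 fires, +3 burnt (F count now 2)
Step 6: +2 fires, +2 burnt (F count now 2)
Step 7: +0 fires, +2 burnt (F count now 0)
Fire out after step 7
Initially T: 21, now '.': 26
Total burnt (originally-T cells now '.'): 17

Answer: 17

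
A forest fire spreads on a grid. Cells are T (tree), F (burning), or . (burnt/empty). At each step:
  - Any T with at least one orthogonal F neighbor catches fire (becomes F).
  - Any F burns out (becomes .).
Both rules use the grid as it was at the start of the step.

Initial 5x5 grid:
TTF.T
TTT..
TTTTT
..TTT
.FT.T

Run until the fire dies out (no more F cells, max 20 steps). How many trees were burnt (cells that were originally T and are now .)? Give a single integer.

Step 1: +3 fires, +2 burnt (F count now 3)
Step 2: +4 fires, +3 burnt (F count now 4)
Step 3: +4 fires, +4 burnt (F count now 4)
Step 4: +3 fires, +4 burnt (F count now 3)
Step 5: +1 fires, +3 burnt (F count now 1)
Step 6: +0 fires, +1 burnt (F count now 0)
Fire out after step 6
Initially T: 16, now '.': 24
Total burnt (originally-T cells now '.'): 15

Answer: 15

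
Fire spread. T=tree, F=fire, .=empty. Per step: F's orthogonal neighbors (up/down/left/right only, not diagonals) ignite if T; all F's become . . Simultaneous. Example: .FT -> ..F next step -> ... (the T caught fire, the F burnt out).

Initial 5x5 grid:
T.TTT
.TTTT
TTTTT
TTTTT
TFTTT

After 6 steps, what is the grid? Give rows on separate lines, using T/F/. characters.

Step 1: 3 trees catch fire, 1 burn out
  T.TTT
  .TTTT
  TTTTT
  TFTTT
  F.FTT
Step 2: 4 trees catch fire, 3 burn out
  T.TTT
  .TTTT
  TFTTT
  F.FTT
  ...FT
Step 3: 5 trees catch fire, 4 burn out
  T.TTT
  .FTTT
  F.FTT
  ...FT
  ....F
Step 4: 3 trees catch fire, 5 burn out
  T.TTT
  ..FTT
  ...FT
  ....F
  .....
Step 5: 3 trees catch fire, 3 burn out
  T.FTT
  ...FT
  ....F
  .....
  .....
Step 6: 2 trees catch fire, 3 burn out
  T..FT
  ....F
  .....
  .....
  .....

T..FT
....F
.....
.....
.....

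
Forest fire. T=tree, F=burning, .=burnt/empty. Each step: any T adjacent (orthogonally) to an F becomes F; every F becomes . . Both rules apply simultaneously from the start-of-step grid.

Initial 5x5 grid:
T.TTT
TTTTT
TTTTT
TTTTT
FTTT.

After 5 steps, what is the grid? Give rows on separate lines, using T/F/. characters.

Step 1: 2 trees catch fire, 1 burn out
  T.TTT
  TTTTT
  TTTTT
  FTTTT
  .FTT.
Step 2: 3 trees catch fire, 2 burn out
  T.TTT
  TTTTT
  FTTTT
  .FTTT
  ..FT.
Step 3: 4 trees catch fire, 3 burn out
  T.TTT
  FTTTT
  .FTTT
  ..FTT
  ...F.
Step 4: 4 trees catch fire, 4 burn out
  F.TTT
  .FTTT
  ..FTT
  ...FT
  .....
Step 5: 3 trees catch fire, 4 burn out
  ..TTT
  ..FTT
  ...FT
  ....F
  .....

..TTT
..FTT
...FT
....F
.....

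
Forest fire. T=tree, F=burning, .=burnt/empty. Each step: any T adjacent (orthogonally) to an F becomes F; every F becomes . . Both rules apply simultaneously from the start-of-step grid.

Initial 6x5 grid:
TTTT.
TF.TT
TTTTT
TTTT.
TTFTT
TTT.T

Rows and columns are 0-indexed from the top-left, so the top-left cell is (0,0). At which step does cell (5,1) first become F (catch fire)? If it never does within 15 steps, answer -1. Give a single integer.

Step 1: cell (5,1)='T' (+7 fires, +2 burnt)
Step 2: cell (5,1)='F' (+9 fires, +7 burnt)
  -> target ignites at step 2
Step 3: cell (5,1)='.' (+5 fires, +9 burnt)
Step 4: cell (5,1)='.' (+2 fires, +5 burnt)
Step 5: cell (5,1)='.' (+1 fires, +2 burnt)
Step 6: cell (5,1)='.' (+0 fires, +1 burnt)
  fire out at step 6

2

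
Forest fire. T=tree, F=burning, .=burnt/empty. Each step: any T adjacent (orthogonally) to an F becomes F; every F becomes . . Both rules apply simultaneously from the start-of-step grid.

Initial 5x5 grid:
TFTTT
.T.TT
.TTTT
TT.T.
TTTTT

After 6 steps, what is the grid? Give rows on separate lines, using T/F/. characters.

Step 1: 3 trees catch fire, 1 burn out
  F.FTT
  .F.TT
  .TTTT
  TT.T.
  TTTTT
Step 2: 2 trees catch fire, 3 burn out
  ...FT
  ...TT
  .FTTT
  TT.T.
  TTTTT
Step 3: 4 trees catch fire, 2 burn out
  ....F
  ...FT
  ..FTT
  TF.T.
  TTTTT
Step 4: 4 trees catch fire, 4 burn out
  .....
  ....F
  ...FT
  F..T.
  TFTTT
Step 5: 4 trees catch fire, 4 burn out
  .....
  .....
  ....F
  ...F.
  F.FTT
Step 6: 1 trees catch fire, 4 burn out
  .....
  .....
  .....
  .....
  ...FT

.....
.....
.....
.....
...FT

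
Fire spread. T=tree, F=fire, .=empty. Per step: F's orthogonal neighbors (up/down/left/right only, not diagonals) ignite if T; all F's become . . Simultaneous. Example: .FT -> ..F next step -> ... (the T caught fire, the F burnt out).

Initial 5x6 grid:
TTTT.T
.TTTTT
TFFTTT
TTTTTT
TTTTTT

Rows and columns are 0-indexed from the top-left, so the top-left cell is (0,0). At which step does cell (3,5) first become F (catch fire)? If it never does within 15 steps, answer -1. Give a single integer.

Step 1: cell (3,5)='T' (+6 fires, +2 burnt)
Step 2: cell (3,5)='T' (+8 fires, +6 burnt)
Step 3: cell (3,5)='T' (+7 fires, +8 burnt)
Step 4: cell (3,5)='F' (+3 fires, +7 burnt)
  -> target ignites at step 4
Step 5: cell (3,5)='.' (+2 fires, +3 burnt)
Step 6: cell (3,5)='.' (+0 fires, +2 burnt)
  fire out at step 6

4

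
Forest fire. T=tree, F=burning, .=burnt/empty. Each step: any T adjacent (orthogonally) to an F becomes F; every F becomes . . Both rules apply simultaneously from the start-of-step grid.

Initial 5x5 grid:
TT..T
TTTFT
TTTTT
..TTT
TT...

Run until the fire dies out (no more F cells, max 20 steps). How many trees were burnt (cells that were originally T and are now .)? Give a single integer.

Step 1: +3 fires, +1 burnt (F count now 3)
Step 2: +5 fires, +3 burnt (F count now 5)
Step 3: +5 fires, +5 burnt (F count now 5)
Step 4: +2 fires, +5 burnt (F count now 2)
Step 5: +0 fires, +2 burnt (F count now 0)
Fire out after step 5
Initially T: 17, now '.': 23
Total burnt (originally-T cells now '.'): 15

Answer: 15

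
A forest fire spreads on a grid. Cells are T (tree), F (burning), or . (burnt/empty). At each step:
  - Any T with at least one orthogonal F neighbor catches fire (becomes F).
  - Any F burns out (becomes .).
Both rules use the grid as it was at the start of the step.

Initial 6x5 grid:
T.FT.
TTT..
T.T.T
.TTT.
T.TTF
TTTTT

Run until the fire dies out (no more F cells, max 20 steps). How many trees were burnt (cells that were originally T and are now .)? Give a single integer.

Answer: 18

Derivation:
Step 1: +4 fires, +2 burnt (F count now 4)
Step 2: +5 fires, +4 burnt (F count now 5)
Step 3: +3 fires, +5 burnt (F count now 3)
Step 4: +4 fires, +3 burnt (F count now 4)
Step 5: +1 fires, +4 burnt (F count now 1)
Step 6: +1 fires, +1 burnt (F count now 1)
Step 7: +0 fires, +1 burnt (F count now 0)
Fire out after step 7
Initially T: 19, now '.': 29
Total burnt (originally-T cells now '.'): 18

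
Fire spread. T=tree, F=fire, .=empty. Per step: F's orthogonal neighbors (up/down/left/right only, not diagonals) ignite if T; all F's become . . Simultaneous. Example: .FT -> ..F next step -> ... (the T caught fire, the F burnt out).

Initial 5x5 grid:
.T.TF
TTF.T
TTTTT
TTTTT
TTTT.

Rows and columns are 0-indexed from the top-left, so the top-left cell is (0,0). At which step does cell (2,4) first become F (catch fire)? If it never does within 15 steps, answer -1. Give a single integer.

Step 1: cell (2,4)='T' (+4 fires, +2 burnt)
Step 2: cell (2,4)='F' (+6 fires, +4 burnt)
  -> target ignites at step 2
Step 3: cell (2,4)='.' (+5 fires, +6 burnt)
Step 4: cell (2,4)='.' (+3 fires, +5 burnt)
Step 5: cell (2,4)='.' (+1 fires, +3 burnt)
Step 6: cell (2,4)='.' (+0 fires, +1 burnt)
  fire out at step 6

2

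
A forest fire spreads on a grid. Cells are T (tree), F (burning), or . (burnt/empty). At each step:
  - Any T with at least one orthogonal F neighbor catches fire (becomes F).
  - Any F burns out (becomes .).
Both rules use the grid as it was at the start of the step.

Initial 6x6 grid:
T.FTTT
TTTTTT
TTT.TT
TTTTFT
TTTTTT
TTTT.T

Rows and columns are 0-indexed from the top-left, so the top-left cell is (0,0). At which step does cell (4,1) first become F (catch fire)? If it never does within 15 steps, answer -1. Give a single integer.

Step 1: cell (4,1)='T' (+6 fires, +2 burnt)
Step 2: cell (4,1)='T' (+9 fires, +6 burnt)
Step 3: cell (4,1)='T' (+8 fires, +9 burnt)
Step 4: cell (4,1)='F' (+5 fires, +8 burnt)
  -> target ignites at step 4
Step 5: cell (4,1)='.' (+2 fires, +5 burnt)
Step 6: cell (4,1)='.' (+1 fires, +2 burnt)
Step 7: cell (4,1)='.' (+0 fires, +1 burnt)
  fire out at step 7

4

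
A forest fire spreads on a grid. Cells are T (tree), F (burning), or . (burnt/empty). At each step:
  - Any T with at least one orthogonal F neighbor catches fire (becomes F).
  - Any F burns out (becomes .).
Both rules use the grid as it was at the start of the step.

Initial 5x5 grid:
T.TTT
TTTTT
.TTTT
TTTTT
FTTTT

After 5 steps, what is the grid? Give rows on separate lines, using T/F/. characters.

Step 1: 2 trees catch fire, 1 burn out
  T.TTT
  TTTTT
  .TTTT
  FTTTT
  .FTTT
Step 2: 2 trees catch fire, 2 burn out
  T.TTT
  TTTTT
  .TTTT
  .FTTT
  ..FTT
Step 3: 3 trees catch fire, 2 burn out
  T.TTT
  TTTTT
  .FTTT
  ..FTT
  ...FT
Step 4: 4 trees catch fire, 3 burn out
  T.TTT
  TFTTT
  ..FTT
  ...FT
  ....F
Step 5: 4 trees catch fire, 4 burn out
  T.TTT
  F.FTT
  ...FT
  ....F
  .....

T.TTT
F.FTT
...FT
....F
.....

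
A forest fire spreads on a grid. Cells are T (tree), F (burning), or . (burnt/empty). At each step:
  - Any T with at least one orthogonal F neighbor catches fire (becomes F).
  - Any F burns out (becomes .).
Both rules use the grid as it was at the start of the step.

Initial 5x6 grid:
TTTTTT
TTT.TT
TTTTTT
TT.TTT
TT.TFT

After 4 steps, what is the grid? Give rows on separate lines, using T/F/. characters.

Step 1: 3 trees catch fire, 1 burn out
  TTTTTT
  TTT.TT
  TTTTTT
  TT.TFT
  TT.F.F
Step 2: 3 trees catch fire, 3 burn out
  TTTTTT
  TTT.TT
  TTTTFT
  TT.F.F
  TT....
Step 3: 3 trees catch fire, 3 burn out
  TTTTTT
  TTT.FT
  TTTF.F
  TT....
  TT....
Step 4: 3 trees catch fire, 3 burn out
  TTTTFT
  TTT..F
  TTF...
  TT....
  TT....

TTTTFT
TTT..F
TTF...
TT....
TT....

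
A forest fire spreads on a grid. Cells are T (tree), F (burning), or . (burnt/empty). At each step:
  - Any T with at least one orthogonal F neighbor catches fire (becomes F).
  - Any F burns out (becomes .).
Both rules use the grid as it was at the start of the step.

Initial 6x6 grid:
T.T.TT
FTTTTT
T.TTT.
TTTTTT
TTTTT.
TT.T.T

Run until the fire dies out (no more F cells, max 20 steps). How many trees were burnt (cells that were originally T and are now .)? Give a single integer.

Answer: 27

Derivation:
Step 1: +3 fires, +1 burnt (F count now 3)
Step 2: +2 fires, +3 burnt (F count now 2)
Step 3: +5 fires, +2 burnt (F count now 5)
Step 4: +5 fires, +5 burnt (F count now 5)
Step 5: +6 fires, +5 burnt (F count now 6)
Step 6: +3 fires, +6 burnt (F count now 3)
Step 7: +3 fires, +3 burnt (F count now 3)
Step 8: +0 fires, +3 burnt (F count now 0)
Fire out after step 8
Initially T: 28, now '.': 35
Total burnt (originally-T cells now '.'): 27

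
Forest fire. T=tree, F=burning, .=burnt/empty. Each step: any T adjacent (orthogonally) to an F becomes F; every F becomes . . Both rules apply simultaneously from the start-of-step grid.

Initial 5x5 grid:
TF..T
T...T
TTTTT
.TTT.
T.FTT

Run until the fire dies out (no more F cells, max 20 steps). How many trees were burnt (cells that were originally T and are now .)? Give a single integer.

Step 1: +3 fires, +2 burnt (F count now 3)
Step 2: +5 fires, +3 burnt (F count now 5)
Step 3: +3 fires, +5 burnt (F count now 3)
Step 4: +1 fires, +3 burnt (F count now 1)
Step 5: +1 fires, +1 burnt (F count now 1)
Step 6: +1 fires, +1 burnt (F count now 1)
Step 7: +0 fires, +1 burnt (F count now 0)
Fire out after step 7
Initially T: 15, now '.': 24
Total burnt (originally-T cells now '.'): 14

Answer: 14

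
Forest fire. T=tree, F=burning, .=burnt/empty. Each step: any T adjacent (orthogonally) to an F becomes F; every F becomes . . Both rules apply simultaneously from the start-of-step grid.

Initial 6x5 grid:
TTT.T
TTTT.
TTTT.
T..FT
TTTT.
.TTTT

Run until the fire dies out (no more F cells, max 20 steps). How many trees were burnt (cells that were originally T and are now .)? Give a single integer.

Step 1: +3 fires, +1 burnt (F count now 3)
Step 2: +4 fires, +3 burnt (F count now 4)
Step 3: +5 fires, +4 burnt (F count now 5)
Step 4: +5 fires, +5 burnt (F count now 5)
Step 5: +3 fires, +5 burnt (F count now 3)
Step 6: +1 fires, +3 burnt (F count now 1)
Step 7: +0 fires, +1 burnt (F count now 0)
Fire out after step 7
Initially T: 22, now '.': 29
Total burnt (originally-T cells now '.'): 21

Answer: 21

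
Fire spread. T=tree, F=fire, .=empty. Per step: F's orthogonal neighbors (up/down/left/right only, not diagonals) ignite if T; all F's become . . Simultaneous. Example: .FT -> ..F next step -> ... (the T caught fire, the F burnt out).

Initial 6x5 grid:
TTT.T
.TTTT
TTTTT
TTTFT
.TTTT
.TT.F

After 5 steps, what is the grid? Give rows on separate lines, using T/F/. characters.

Step 1: 5 trees catch fire, 2 burn out
  TTT.T
  .TTTT
  TTTFT
  TTF.F
  .TTFF
  .TT..
Step 2: 5 trees catch fire, 5 burn out
  TTT.T
  .TTFT
  TTF.F
  TF...
  .TF..
  .TT..
Step 3: 6 trees catch fire, 5 burn out
  TTT.T
  .TF.F
  TF...
  F....
  .F...
  .TF..
Step 4: 5 trees catch fire, 6 burn out
  TTF.F
  .F...
  F....
  .....
  .....
  .F...
Step 5: 1 trees catch fire, 5 burn out
  TF...
  .....
  .....
  .....
  .....
  .....

TF...
.....
.....
.....
.....
.....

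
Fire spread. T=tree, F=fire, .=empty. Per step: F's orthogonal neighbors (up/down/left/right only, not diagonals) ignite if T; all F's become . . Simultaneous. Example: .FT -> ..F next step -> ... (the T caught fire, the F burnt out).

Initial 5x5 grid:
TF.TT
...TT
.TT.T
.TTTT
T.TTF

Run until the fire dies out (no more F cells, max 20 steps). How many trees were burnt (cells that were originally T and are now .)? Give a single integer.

Step 1: +3 fires, +2 burnt (F count now 3)
Step 2: +3 fires, +3 burnt (F count now 3)
Step 3: +2 fires, +3 burnt (F count now 2)
Step 4: +4 fires, +2 burnt (F count now 4)
Step 5: +2 fires, +4 burnt (F count now 2)
Step 6: +0 fires, +2 burnt (F count now 0)
Fire out after step 6
Initially T: 15, now '.': 24
Total burnt (originally-T cells now '.'): 14

Answer: 14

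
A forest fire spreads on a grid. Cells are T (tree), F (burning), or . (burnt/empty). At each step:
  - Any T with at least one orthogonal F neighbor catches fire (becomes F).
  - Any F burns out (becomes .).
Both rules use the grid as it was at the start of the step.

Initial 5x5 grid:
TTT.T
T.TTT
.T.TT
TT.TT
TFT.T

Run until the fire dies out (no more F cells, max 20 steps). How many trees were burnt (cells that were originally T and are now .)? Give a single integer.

Answer: 5

Derivation:
Step 1: +3 fires, +1 burnt (F count now 3)
Step 2: +2 fires, +3 burnt (F count now 2)
Step 3: +0 fires, +2 burnt (F count now 0)
Fire out after step 3
Initially T: 18, now '.': 12
Total burnt (originally-T cells now '.'): 5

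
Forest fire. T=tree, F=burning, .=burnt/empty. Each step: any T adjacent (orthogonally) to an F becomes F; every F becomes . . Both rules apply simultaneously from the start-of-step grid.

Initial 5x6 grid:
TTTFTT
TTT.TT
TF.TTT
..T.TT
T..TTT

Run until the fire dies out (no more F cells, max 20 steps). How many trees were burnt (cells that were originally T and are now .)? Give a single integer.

Step 1: +4 fires, +2 burnt (F count now 4)
Step 2: +5 fires, +4 burnt (F count now 5)
Step 3: +3 fires, +5 burnt (F count now 3)
Step 4: +3 fires, +3 burnt (F count now 3)
Step 5: +2 fires, +3 burnt (F count now 2)
Step 6: +2 fires, +2 burnt (F count now 2)
Step 7: +0 fires, +2 burnt (F count now 0)
Fire out after step 7
Initially T: 21, now '.': 28
Total burnt (originally-T cells now '.'): 19

Answer: 19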